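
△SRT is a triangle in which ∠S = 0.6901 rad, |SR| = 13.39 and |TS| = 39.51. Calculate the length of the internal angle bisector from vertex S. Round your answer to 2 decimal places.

By the law of cosines, |RT|² = |TS|² + |SR|² − 2·|TS|·|SR|·cos S = 924.36, so |RT| ≈ 30.403.
The bisector from S has length 2·|TS|·|SR|·cos(∠S/2)/(|TS|+|SR|) ≈ 18.823.

18.82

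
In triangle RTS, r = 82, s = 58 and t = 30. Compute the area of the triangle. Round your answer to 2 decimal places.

615.37

Semiperimeter p = (82 + 30 + 58)/2 = 85.
Heron's formula: area = √(85·3·55·27) ≈ 615.37.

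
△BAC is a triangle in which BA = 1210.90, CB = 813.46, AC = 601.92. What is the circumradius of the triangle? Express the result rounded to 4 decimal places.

By the law of cosines, cos B = (CB² + BA² − AC²) / (2·CB·BA) ≈ 0.89627, so ∠B ≈ 26.33°.
Circumradius = AC/(2 sin B) ≈ 678.59.

678.5930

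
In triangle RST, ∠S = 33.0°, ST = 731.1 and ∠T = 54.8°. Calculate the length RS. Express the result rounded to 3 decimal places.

The third angle is ∠R = 180° − ∠S − ∠T = 92.20°.
Law of sines: RS = ST·sin T/sin R ≈ 597.86.

597.855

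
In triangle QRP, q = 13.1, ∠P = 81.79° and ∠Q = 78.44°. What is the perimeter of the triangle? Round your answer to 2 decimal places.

perimeter ≈ 30.86

The third angle is ∠R = 180° − ∠P − ∠Q = 19.77°.
Law of sines: r = q·sin R/sin Q ≈ 4.5228.
Law of sines: p = q·sin P/sin Q ≈ 13.234.
Semiperimeter s = (13.1+4.5228+13.234)/2 = 15.428.
Perimeter = 13.1 + 4.5228 + 13.234 = 30.857.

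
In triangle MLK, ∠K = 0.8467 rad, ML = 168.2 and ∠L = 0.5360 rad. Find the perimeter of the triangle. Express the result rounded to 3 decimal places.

The third angle is ∠M = π − ∠L − ∠K = 1.7589 rad.
Law of sines: LK = ML·sin M/sin K ≈ 220.58.
Law of sines: KM = ML·sin L/sin K ≈ 114.67.
Semiperimeter s = (220.58+114.67+168.2)/2 = 251.72.
Perimeter = 220.58 + 114.67 + 168.2 = 503.45.

503.447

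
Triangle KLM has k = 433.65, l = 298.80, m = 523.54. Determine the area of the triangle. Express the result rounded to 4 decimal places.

Semiperimeter s = (433.65 + 298.8 + 523.54)/2 = 628.
Heron's formula: area = √(628·194.35·329.19·104.46) ≈ 64782.

64782.2475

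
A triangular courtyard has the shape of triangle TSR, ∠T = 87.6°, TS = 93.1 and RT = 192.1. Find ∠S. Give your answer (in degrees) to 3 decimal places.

By the law of cosines, SR² = RT² + TS² − 2·RT·TS·cos T = 44072, so SR ≈ 209.93.
Law of cosines again: cos S = (TS² + SR² − RT²)/(2·TS·SR) ≈ 0.40515, so ∠S ≈ 66.10°.

∠S ≈ 66.099°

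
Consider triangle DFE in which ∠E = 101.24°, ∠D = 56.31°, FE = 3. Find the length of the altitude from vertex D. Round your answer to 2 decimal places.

1.35

The third angle is ∠F = 180° − ∠E − ∠D = 22.45°.
Law of sines: ED = FE·sin F/sin D ≈ 1.3769.
Law of sines: DF = FE·sin E/sin D ≈ 3.5364.
Area = ½·FE·ED·sin E ≈ 2.0257.
The altitude from D has length 2·area/FE ≈ 1.3505.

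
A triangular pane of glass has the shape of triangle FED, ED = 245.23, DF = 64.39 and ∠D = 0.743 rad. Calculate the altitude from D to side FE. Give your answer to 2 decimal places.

By the law of cosines, FE² = ED² + DF² − 2·ED·DF·cos D = 41026, so FE ≈ 202.55.
Area = ½·ED·DF·sin D ≈ 5341.1.
The altitude from D has length 2·area/FE ≈ 52.739.

52.74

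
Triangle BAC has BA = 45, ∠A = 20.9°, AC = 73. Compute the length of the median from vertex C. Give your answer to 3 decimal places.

By the law of cosines, CB² = BA² + AC² − 2·BA·AC·cos A = 1216.3, so CB ≈ 34.875.
Median from C: ½√(2·AC² + 2·CB² − BA²) ≈ 52.596.

52.596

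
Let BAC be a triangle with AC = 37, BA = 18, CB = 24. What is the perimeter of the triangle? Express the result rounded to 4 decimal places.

79.0000

Perimeter = 37 + 24 + 18 = 79.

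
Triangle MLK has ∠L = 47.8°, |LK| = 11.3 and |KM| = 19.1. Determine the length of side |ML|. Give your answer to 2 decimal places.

Law of sines: sin M = |LK|·sin L/|KM| ≈ 0.43828.
Since |KM| ≥ |LK|, only the acute value applies: ∠M ≈ 25.99°.
Then ∠K = 180° − ∠L − ∠M ≈ 106.21°.
Law of sines gives |ML| = |KM|·sin K/sin L ≈ 24.758.

24.76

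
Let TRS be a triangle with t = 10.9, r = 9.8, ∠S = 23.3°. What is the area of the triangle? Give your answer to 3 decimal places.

21.126

Area = ½·t·r·sin S ≈ 21.126.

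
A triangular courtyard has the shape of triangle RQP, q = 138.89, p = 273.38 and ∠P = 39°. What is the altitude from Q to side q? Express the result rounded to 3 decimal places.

Law of sines: sin Q = q·sin P/p ≈ 0.31972.
Since p ≥ q, only the acute value applies: ∠Q ≈ 18.65°.
Then ∠R = 180° − ∠P − ∠Q ≈ 122.35°.
Law of sines gives r = p·sin R/sin P ≈ 366.97.
Area = ½·p·q·sin R ≈ 16038.
The altitude from Q has length 2·area/q ≈ 230.94.

h_Q ≈ 230.941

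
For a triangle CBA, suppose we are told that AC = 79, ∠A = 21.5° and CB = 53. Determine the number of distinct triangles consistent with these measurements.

2

AC·sin A = 79·sin(21.5°) ≈ 28.95.
Since AC sin A < CB < AC (28.95 < 53 < 79), two triangles exist.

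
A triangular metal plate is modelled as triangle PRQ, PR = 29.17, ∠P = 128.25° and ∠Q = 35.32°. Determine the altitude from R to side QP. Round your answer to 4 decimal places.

22.9077

The third angle is ∠R = 180° − ∠Q − ∠P = 16.43°.
Law of sines: RQ = PR·sin P/sin Q ≈ 39.623.
Law of sines: QP = PR·sin R/sin Q ≈ 14.271.
Area = ½·PR·RQ·sin R ≈ 163.46.
The altitude from R has length 2·area/QP ≈ 22.908.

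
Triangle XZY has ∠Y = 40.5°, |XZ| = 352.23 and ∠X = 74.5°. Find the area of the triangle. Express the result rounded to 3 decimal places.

area ≈ 83418.908

The third angle is ∠Z = 180° − ∠Y − ∠X = 65.00°.
Law of sines: |ZY| = |XZ|·sin X/sin Y ≈ 522.63.
Law of sines: |YX| = |XZ|·sin Z/sin Y ≈ 491.54.
Area = ½·|XZ|·|ZY|·sin Z ≈ 83419.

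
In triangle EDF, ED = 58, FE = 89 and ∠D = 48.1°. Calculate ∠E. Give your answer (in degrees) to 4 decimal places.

102.8838

Law of sines: sin F = ED·sin D/FE ≈ 0.48506.
Since FE ≥ ED, only the acute value applies: ∠F ≈ 29.02°.
Then ∠E = 180° − ∠D − ∠F ≈ 102.88°.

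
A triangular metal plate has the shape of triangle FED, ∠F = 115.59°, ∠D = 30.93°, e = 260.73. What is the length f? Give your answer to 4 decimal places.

426.2779

The third angle is ∠E = 180° − ∠D − ∠F = 33.48°.
Law of sines: f = e·sin F/sin E ≈ 426.28.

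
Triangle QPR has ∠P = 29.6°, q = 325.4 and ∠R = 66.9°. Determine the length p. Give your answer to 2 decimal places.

161.77

The third angle is ∠Q = 180° − ∠P − ∠R = 83.50°.
Law of sines: p = q·sin P/sin Q ≈ 161.77.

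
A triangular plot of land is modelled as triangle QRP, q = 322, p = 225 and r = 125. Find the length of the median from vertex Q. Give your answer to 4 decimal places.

m_Q ≈ 84.8764

Median from Q: ½√(2·r² + 2·p² − q²) ≈ 84.876.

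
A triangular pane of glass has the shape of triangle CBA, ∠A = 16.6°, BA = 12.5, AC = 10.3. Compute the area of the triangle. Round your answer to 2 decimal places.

Area = ½·BA·AC·sin A ≈ 18.391.

18.39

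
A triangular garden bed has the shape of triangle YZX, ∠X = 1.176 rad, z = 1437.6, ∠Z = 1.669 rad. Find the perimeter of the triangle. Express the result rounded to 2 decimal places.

perimeter ≈ 3193.23

The third angle is ∠Y = π − ∠Z − ∠X = 0.297 rad.
Law of sines: y = z·sin Y/sin Z ≈ 422.19.
Law of sines: x = z·sin X/sin Z ≈ 1333.4.
Semiperimeter s = (422.19+1437.6+1333.4)/2 = 1596.6.
Perimeter = 422.19 + 1437.6 + 1333.4 = 3193.2.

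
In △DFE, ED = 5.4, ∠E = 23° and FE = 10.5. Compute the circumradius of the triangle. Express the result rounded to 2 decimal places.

By the law of cosines, DF² = FE² + ED² − 2·FE·ED·cos E = 35.025, so DF ≈ 5.9182.
Area = ½·FE·ED·sin E ≈ 11.077.
Circumradius = DF/(2 sin E) ≈ 7.5732.

R ≈ 7.57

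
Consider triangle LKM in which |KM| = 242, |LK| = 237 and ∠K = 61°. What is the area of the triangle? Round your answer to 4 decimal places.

Area = ½·|LK|·|KM|·sin K ≈ 25081.

25081.4693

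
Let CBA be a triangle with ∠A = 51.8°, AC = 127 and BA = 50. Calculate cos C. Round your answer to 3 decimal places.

By the law of cosines, CB² = BA² + AC² − 2·BA·AC·cos A = 10775, so CB ≈ 103.8.
Law of cosines again: cos C = (AC² + CB² − BA²)/(2·AC·CB) ≈ 0.92559, so ∠C ≈ 22.24°.

0.926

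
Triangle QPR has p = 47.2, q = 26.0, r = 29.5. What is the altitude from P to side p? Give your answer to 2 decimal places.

Semiperimeter s = (26 + 47.2 + 29.5)/2 = 51.35.
Heron's formula: area = √(51.35·25.35·4.15·21.85) ≈ 343.57.
The altitude from P has length 2·area/p ≈ 14.558.

14.56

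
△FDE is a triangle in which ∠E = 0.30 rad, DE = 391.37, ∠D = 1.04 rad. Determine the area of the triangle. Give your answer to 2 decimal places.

area ≈ 20049.99

The third angle is ∠F = π − ∠D − ∠E = 1.802 rad.
Law of sines: EF = DE·sin D/sin F ≈ 346.71.
Law of sines: FD = DE·sin E/sin F ≈ 118.81.
Area = ½·DE·EF·sin E ≈ 20050.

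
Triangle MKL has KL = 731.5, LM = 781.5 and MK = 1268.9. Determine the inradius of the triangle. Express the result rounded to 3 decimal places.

187.790

Semiperimeter s = (731.5 + 781.5 + 1268.9)/2 = 1391.
Heron's formula: area = √(1391·659.45·609.45·122.05) ≈ 2.6121e+05.
Inradius = area/s = 2.6121e+05/1391 ≈ 187.79.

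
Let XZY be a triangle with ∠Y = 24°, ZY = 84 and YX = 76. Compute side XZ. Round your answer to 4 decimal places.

34.1738

By the law of cosines, XZ² = ZY² + YX² − 2·ZY·YX·cos Y = 1167.9, so XZ ≈ 34.174.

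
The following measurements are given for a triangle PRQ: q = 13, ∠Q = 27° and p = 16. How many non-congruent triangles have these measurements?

p·sin Q = 16·sin(27°) ≈ 7.264.
Since p sin Q < q < p (7.264 < 13 < 16), two triangles exist.

2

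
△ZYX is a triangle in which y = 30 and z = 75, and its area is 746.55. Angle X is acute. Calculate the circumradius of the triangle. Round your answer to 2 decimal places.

42.35

From area = ½·z·y·sin X, we get sin X = 2·area/(z·y) ≈ 0.66360.
Taking the acute solution, ∠X ≈ 41.58°.
Law of cosines then gives x ≈ 56.201.
Circumradius = x/(2 sin X) ≈ 42.346.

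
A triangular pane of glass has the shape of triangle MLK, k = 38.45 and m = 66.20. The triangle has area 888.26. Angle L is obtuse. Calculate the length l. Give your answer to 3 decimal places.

From area = ½·k·m·sin L, we get sin L = 2·area/(k·m) ≈ 0.69794.
Taking the obtuse solution, ∠L ≈ 135.74°.
Law of cosines then gives l ≈ 97.502.

97.502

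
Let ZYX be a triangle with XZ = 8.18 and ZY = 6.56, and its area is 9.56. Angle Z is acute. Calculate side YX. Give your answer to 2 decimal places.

3.11

From area = ½·XZ·ZY·sin Z, we get sin Z = 2·area/(XZ·ZY) ≈ 0.35631.
Taking the acute solution, ∠Z ≈ 20.87°.
Law of cosines then gives YX ≈ 3.1094.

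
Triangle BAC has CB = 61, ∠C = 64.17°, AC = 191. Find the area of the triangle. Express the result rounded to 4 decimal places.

Area = ½·AC·CB·sin C ≈ 5243.5.

5243.4787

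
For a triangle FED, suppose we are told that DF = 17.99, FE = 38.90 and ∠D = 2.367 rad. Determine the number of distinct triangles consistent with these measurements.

1

DF·sin D = 17.99·sin(2.367 rad) ≈ 12.58.
Since ∠D is not acute, a triangle exists only if FE > DF; here FE > DF, so there is exactly one triangle.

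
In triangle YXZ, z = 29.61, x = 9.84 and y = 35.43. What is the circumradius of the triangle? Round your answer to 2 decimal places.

R ≈ 20.24

By the law of cosines, cos Y = (x² + z² − y²) / (2·x·z) ≈ -0.48343, so ∠Y ≈ 118.91°.
Circumradius = y/(2 sin Y) ≈ 20.237.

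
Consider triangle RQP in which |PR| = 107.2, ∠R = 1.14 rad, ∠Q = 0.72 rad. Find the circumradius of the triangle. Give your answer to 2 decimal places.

The third angle is ∠P = π − ∠R − ∠Q = 1.282 rad.
Law of sines: |QP| = |PR|·sin R/sin Q ≈ 147.72.
Law of sines: |RQ| = |PR|·sin P/sin Q ≈ 155.82.
Circumradius = |PR|/(2 sin Q) ≈ 81.288.

81.29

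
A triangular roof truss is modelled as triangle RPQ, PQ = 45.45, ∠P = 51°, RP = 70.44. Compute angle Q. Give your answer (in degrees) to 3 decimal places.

By the law of cosines, QR² = RP² + PQ² − 2·RP·PQ·cos P = 2998, so QR ≈ 54.754.
Law of cosines again: cos Q = (PQ² + QR² − RP²)/(2·PQ·QR) ≈ 0.02047, so ∠Q ≈ 88.83°.

∠Q ≈ 88.827°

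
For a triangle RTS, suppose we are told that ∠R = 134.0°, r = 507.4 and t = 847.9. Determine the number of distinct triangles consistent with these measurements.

0

t·sin R = 847.9·sin(134.0°) ≈ 609.9.
Since ∠R is not acute, a triangle exists only if r > t; here r ≤ t, so there is no triangle.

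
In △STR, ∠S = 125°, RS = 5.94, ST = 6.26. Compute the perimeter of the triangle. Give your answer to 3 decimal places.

perimeter ≈ 23.023

By the law of cosines, TR² = RS² + ST² − 2·RS·ST·cos S = 117.13, so TR ≈ 10.823.
Semiperimeter s = (10.823+5.94+6.26)/2 = 11.511.
Perimeter = 10.823 + 5.94 + 6.26 = 23.023.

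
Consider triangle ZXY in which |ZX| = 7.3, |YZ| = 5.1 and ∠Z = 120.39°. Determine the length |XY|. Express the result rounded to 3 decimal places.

10.815

By the law of cosines, |XY|² = |YZ|² + |ZX|² − 2·|YZ|·|ZX|·cos Z = 116.97, so |XY| ≈ 10.815.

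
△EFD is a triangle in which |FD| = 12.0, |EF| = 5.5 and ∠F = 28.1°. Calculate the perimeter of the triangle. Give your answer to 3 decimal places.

By the law of cosines, |DE|² = |EF|² + |FD|² − 2·|EF|·|FD|·cos F = 57.809, so |DE| ≈ 7.6032.
Semiperimeter s = (12+7.6032+5.5)/2 = 12.552.
Perimeter = 12 + 7.6032 + 5.5 = 25.103.

25.103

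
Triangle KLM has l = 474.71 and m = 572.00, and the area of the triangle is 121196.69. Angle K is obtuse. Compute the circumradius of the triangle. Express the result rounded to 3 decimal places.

From area = ½·l·m·sin K, we get sin K = 2·area/(l·m) ≈ 0.89268.
Taking the obtuse solution, ∠K ≈ 116.79°.
Law of cosines then gives k ≈ 892.91.
Circumradius = k/(2 sin K) ≈ 500.13.

500.128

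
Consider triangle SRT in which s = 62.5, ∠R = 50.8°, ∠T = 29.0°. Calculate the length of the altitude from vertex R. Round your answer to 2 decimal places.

The third angle is ∠S = 180° − ∠R − ∠T = 100.20°.
Law of sines: r = s·sin R/sin S ≈ 49.212.
Law of sines: t = s·sin T/sin S ≈ 30.787.
Area = ½·s·r·sin T ≈ 745.57.
The altitude from R has length 2·area/r ≈ 30.301.

30.30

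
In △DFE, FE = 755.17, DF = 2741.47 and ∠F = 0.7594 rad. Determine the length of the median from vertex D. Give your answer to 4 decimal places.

By the law of cosines, ED² = DF² + FE² − 2·DF·FE·cos F = 5.083e+06, so ED ≈ 2254.6.
Median from D: ½√(2·ED² + 2·DF² − FE²) ≈ 2481.3.

m_D ≈ 2481.2824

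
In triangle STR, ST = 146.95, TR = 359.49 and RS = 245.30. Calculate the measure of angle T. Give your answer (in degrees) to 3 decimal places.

By the law of cosines, cos T = (ST² + TR² − RS²) / (2·ST·TR) ≈ 0.85804, so ∠T ≈ 30.90°.

∠T ≈ 30.903°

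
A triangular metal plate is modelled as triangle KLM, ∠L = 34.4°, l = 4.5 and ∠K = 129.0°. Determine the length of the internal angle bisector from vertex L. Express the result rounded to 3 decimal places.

The third angle is ∠M = 180° − ∠K − ∠L = 16.60°.
Law of sines: k = l·sin K/sin L ≈ 6.19.
Law of sines: m = l·sin M/sin L ≈ 2.2755.
The bisector from L has length 2·m·k·cos(∠L/2)/(m+k) ≈ 3.1789.

3.179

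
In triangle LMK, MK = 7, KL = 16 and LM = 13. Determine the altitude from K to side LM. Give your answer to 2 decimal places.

Semiperimeter s = (7 + 16 + 13)/2 = 18.
Heron's formula: area = √(18·11·2·5) ≈ 44.497.
The altitude from K has length 2·area/LM ≈ 6.8457.

h_K ≈ 6.85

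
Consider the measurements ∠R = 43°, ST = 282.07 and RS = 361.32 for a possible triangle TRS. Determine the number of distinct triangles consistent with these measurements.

RS·sin R = 361.32·sin(43°) ≈ 246.4.
Since RS sin R < ST < RS (246.4 < 282.07 < 361.32), two triangles exist.

2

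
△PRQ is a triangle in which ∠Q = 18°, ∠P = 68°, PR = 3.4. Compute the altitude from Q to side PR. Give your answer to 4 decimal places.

h_Q ≈ 10.1766

The third angle is ∠R = 180° − ∠Q − ∠P = 94.00°.
Law of sines: RQ = PR·sin P/sin Q ≈ 10.201.
Law of sines: QP = PR·sin R/sin Q ≈ 10.976.
Area = ½·PR·RQ·sin R ≈ 17.3.
The altitude from Q has length 2·area/PR ≈ 10.177.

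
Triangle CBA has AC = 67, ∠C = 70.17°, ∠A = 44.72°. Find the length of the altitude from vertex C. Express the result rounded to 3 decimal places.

The third angle is ∠B = 180° − ∠A − ∠C = 65.11°.
Law of sines: BA = AC·sin C/sin B ≈ 69.481.
Law of sines: CB = AC·sin A/sin B ≈ 51.971.
Area = ½·AC·BA·sin A ≈ 1637.8.
The altitude from C has length 2·area/BA ≈ 47.144.

h_C ≈ 47.144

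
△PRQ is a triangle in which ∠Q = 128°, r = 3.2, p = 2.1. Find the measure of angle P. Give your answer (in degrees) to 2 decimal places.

20.22

By the law of cosines, q² = p² + r² − 2·p·r·cos Q = 22.924, so q ≈ 4.788.
Law of cosines again: cos P = (r² + q² − p²)/(2·r·q) ≈ 0.93837, so ∠P ≈ 20.22°.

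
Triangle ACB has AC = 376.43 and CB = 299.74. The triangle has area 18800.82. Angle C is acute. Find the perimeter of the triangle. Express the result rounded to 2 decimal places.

perimeter ≈ 813.21

From area = ½·AC·CB·sin C, we get sin C = 2·area/(AC·CB) ≈ 0.33326.
Taking the acute solution, ∠C ≈ 19.47°.
Law of cosines then gives BA ≈ 137.04.
Perimeter = 299.74 + 137.04 + 376.43 = 813.21.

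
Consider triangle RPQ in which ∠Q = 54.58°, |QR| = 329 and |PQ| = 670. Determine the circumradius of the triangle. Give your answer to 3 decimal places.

By the law of cosines, |RP|² = |PQ|² + |QR|² − 2·|PQ|·|QR|·cos Q = 3.0163e+05, so |RP| ≈ 549.21.
Area = ½·|PQ|·|QR|·sin Q ≈ 89817.
Circumradius = |RP|/(2 sin Q) ≈ 336.97.

336.971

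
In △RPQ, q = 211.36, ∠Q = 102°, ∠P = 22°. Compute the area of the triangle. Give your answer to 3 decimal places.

The third angle is ∠R = 180° − ∠P − ∠Q = 56.00°.
Law of sines: r = q·sin R/sin Q ≈ 179.14.
Law of sines: p = q·sin P/sin Q ≈ 80.946.
Area = ½·q·r·sin P ≈ 7091.9.

area ≈ 7091.871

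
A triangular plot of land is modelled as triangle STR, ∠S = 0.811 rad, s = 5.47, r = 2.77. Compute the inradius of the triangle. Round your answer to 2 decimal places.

Law of sines: sin R = r·sin S/s ≈ 0.36713.
Since s ≥ r, only the acute value applies: ∠R ≈ 0.376 rad.
Then ∠T = π − ∠S − ∠R ≈ 1.955 rad.
Law of sines gives t = s·sin T/sin S ≈ 6.9959.
Area = ½·s·r·sin T ≈ 7.0246.
Semiperimeter p = (5.47+6.9959+2.77)/2 = 7.618.
Inradius = area/p = 7.0246/7.618 ≈ 0.9221.

0.92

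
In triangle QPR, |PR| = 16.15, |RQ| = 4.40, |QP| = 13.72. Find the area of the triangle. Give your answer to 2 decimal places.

27.09

Semiperimeter s = (16.15 + 4.4 + 13.72)/2 = 17.135.
Heron's formula: area = √(17.135·0.985·12.735·3.415) ≈ 27.093.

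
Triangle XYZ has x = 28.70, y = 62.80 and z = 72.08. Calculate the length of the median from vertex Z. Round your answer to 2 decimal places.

Median from Z: ½√(2·x² + 2·y² − z²) ≈ 32.938.

32.94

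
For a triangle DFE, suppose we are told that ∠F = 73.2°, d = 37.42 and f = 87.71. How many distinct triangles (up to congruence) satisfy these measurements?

d·sin F = 37.42·sin(73.2°) ≈ 35.82.
Since f ≥ d, exactly one triangle exists.

1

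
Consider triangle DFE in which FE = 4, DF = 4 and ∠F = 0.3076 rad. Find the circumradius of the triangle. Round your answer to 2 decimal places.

2.02

By the law of cosines, ED² = DF² + FE² − 2·DF·FE·cos F = 1.502, so ED ≈ 1.2256.
Area = ½·DF·FE·sin F ≈ 2.4222.
Circumradius = ED/(2 sin F) ≈ 2.0239.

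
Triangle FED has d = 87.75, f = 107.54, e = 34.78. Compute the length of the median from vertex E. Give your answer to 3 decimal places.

Median from E: ½√(2·d² + 2·f² − e²) ≈ 96.592.

m_E ≈ 96.592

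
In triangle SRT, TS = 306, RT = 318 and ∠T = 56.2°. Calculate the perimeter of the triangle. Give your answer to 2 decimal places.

perimeter ≈ 918.10

By the law of cosines, SR² = RT² + TS² − 2·RT·TS·cos T = 86496, so SR ≈ 294.1.
Semiperimeter s = (318+306+294.1)/2 = 459.05.
Perimeter = 318 + 306 + 294.1 = 918.1.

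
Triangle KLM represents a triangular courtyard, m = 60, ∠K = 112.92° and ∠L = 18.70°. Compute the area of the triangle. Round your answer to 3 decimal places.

The third angle is ∠M = 180° − ∠K − ∠L = 48.38°.
Law of sines: k = m·sin K/sin M ≈ 73.924.
Law of sines: l = m·sin L/sin M ≈ 25.733.
Area = ½·m·k·sin L ≈ 711.03.

711.028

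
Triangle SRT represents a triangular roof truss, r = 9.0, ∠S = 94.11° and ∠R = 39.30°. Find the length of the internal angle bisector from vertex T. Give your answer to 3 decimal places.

10.112

The third angle is ∠T = 180° − ∠S − ∠R = 46.59°.
Law of sines: s = r·sin S/sin R ≈ 14.173.
Law of sines: t = r·sin T/sin R ≈ 10.323.
The bisector from T has length 2·s·r·cos(∠T/2)/(s+r) ≈ 10.112.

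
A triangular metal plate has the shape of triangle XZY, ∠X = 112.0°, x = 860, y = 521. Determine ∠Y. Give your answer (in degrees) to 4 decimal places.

Law of sines: sin Y = y·sin X/x ≈ 0.56170.
Since x ≥ y, only the acute value applies: ∠Y ≈ 34.17°.
Then ∠Z = 180° − ∠X − ∠Y ≈ 33.83°.

∠Y ≈ 34.1735°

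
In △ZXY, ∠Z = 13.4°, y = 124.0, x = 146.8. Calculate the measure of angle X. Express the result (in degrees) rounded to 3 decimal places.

By the law of cosines, z² = x² + y² − 2·x·y·cos Z = 1511, so z ≈ 38.871.
Law of cosines again: cos X = (y² + z² − x²)/(2·y·z) ≈ -0.48374, so ∠X ≈ 118.93°.

∠X ≈ 118.930°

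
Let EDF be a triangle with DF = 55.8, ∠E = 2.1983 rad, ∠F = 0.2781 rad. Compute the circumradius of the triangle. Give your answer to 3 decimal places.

R ≈ 34.466

The third angle is ∠D = π − ∠F − ∠E = 0.6652 rad.
Law of sines: FE = DF·sin D/sin E ≈ 42.545.
Law of sines: ED = DF·sin F/sin E ≈ 18.924.
Circumradius = DF/(2 sin E) ≈ 34.466.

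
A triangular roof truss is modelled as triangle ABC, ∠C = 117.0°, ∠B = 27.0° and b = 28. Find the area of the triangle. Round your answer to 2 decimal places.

The third angle is ∠A = 180° − ∠B − ∠C = 36.00°.
Law of sines: a = b·sin A/sin B ≈ 36.252.
Law of sines: c = b·sin C/sin B ≈ 54.953.
Area = ½·b·a·sin C ≈ 452.21.

452.21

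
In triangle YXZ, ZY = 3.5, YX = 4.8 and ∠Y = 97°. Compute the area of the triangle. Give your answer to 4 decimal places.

area ≈ 8.3374

Area = ½·ZY·YX·sin Y ≈ 8.3374.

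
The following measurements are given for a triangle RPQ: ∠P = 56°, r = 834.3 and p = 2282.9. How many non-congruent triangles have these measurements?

r·sin P = 834.3·sin(56°) ≈ 691.7.
Since p ≥ r, exactly one triangle exists.

1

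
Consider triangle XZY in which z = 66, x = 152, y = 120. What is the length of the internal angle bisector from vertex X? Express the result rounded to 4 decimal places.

By the law of cosines, cos X = (z² + y² − x²) / (2·z·y) ≈ -0.27449, so ∠X ≈ 105.93°.
The bisector from X has length 2·z·y·cos(∠X/2)/(z+y) ≈ 51.292.

51.2917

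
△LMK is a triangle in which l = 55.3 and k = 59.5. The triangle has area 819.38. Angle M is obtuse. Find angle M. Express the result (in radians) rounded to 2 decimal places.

From area = ½·k·l·sin M, we get sin M = 2·area/(k·l) ≈ 0.49805.
Taking the obtuse solution, ∠M ≈ 2.620 rad.

∠M ≈ 2.62 rad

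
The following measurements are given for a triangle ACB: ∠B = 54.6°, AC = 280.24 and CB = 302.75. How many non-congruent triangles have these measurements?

2

CB·sin B = 302.75·sin(54.6°) ≈ 246.8.
Since CB sin B < AC < CB (246.8 < 280.24 < 302.75), two triangles exist.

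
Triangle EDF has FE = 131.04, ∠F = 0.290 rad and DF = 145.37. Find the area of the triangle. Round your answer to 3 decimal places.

Area = ½·DF·FE·sin F ≈ 2723.6.

area ≈ 2723.593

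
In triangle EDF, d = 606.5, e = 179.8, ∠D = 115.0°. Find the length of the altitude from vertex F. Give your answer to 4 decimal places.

162.9541

Law of sines: sin E = e·sin D/d ≈ 0.26868.
Since d ≥ e, only the acute value applies: ∠E ≈ 15.59°.
Then ∠F = 180° − ∠D − ∠E ≈ 49.41°.
Law of sines gives f = d·sin F/sin D ≈ 508.21.
Area = ½·d·e·sin F ≈ 41408.
The altitude from F has length 2·area/f ≈ 162.95.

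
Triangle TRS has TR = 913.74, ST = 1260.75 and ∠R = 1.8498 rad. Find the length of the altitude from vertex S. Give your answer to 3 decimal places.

Law of sines: sin S = TR·sin R/ST ≈ 0.69673.
Since ST ≥ TR, only the acute value applies: ∠S ≈ 0.7708 rad.
Then ∠T = π − ∠R − ∠S ≈ 0.5210 rad.
Law of sines gives RS = ST·sin T/sin R ≈ 652.73.
Area = ½·ST·TR·sin T ≈ 2.8668e+05.
The altitude from S has length 2·area/TR ≈ 627.49.

627.492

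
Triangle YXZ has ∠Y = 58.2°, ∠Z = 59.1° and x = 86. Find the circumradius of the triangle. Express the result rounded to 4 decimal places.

The third angle is ∠X = 180° − ∠Z − ∠Y = 62.70°.
Law of sines: y = x·sin Y/sin X ≈ 82.252.
Law of sines: z = x·sin Z/sin X ≈ 83.043.
Circumradius = x/(2 sin X) ≈ 48.39.

48.3898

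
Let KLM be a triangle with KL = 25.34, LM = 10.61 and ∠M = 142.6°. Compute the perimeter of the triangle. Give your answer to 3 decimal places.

Law of sines: sin K = LM·sin M/KL ≈ 0.25431.
Since KL ≥ LM, only the acute value applies: ∠K ≈ 14.73°.
Then ∠L = 180° − ∠M − ∠K ≈ 22.67°.
Law of sines gives MK = KL·sin L/sin M ≈ 16.078.
Semiperimeter s = (10.61+16.078+25.34)/2 = 26.014.
Perimeter = 10.61 + 16.078 + 25.34 = 52.028.

perimeter ≈ 52.028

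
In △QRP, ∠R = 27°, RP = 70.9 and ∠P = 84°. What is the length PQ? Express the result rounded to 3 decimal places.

34.478

The third angle is ∠Q = 180° − ∠R − ∠P = 69.00°.
Law of sines: PQ = RP·sin R/sin Q ≈ 34.478.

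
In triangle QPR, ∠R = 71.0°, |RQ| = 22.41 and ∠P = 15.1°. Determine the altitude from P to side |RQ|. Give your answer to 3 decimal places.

81.150

The third angle is ∠Q = 180° − ∠P − ∠R = 93.90°.
Law of sines: |PR| = |RQ|·sin Q/sin P ≈ 85.826.
Law of sines: |QP| = |RQ|·sin R/sin P ≈ 81.339.
Area = ½·|RQ|·|PR|·sin R ≈ 909.29.
The altitude from P has length 2·area/|RQ| ≈ 81.15.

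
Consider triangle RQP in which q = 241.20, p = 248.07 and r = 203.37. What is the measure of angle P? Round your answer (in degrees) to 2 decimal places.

∠P ≈ 67.21°

By the law of cosines, cos P = (r² + q² − p²) / (2·r·q) ≈ 0.38732, so ∠P ≈ 67.21°.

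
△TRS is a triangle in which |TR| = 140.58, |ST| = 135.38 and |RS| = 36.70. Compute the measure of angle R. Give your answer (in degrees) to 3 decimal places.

74.360

By the law of cosines, cos R = (|TR|² + |RS|² − |ST|²) / (2·|TR|·|RS|) ≈ 0.26960, so ∠R ≈ 74.36°.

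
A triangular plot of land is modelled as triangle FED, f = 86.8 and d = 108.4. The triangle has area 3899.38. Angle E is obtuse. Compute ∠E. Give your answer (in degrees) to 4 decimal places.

∠E ≈ 124.0191°

From area = ½·d·f·sin E, we get sin E = 2·area/(d·f) ≈ 0.82885.
Taking the obtuse solution, ∠E ≈ 124.02°.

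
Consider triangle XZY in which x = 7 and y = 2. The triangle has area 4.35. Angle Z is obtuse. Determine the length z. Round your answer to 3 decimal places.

From area = ½·y·x·sin Z, we get sin Z = 2·area/(y·x) ≈ 0.62143.
Taking the obtuse solution, ∠Z ≈ 141.58°.
Law of cosines then gives z ≈ 8.6566.

8.657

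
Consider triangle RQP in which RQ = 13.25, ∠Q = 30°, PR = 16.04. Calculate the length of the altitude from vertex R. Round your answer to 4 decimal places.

h_R ≈ 6.6250

Law of sines: sin P = RQ·sin Q/PR ≈ 0.41303.
Since PR ≥ RQ, only the acute value applies: ∠P ≈ 24.40°.
Then ∠R = 180° − ∠Q − ∠P ≈ 125.60°.
Law of sines gives QP = PR·sin R/sin Q ≈ 26.083.
Area = ½·PR·RQ·sin R ≈ 86.399.
The altitude from R has length 2·area/QP ≈ 6.625.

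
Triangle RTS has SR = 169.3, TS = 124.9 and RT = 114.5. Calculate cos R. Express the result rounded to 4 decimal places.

By the law of cosines, cos R = (SR² + RT² − TS²) / (2·SR·RT) ≈ 0.67508, so ∠R ≈ 47.54°.

cos R ≈ 0.6751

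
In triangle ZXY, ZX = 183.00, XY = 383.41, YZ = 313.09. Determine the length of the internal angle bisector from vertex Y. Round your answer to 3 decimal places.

334.298

By the law of cosines, cos Y = (XY² + YZ² − ZX²) / (2·XY·YZ) ≈ 0.88111, so ∠Y ≈ 28.22°.
The bisector from Y has length 2·XY·YZ·cos(∠Y/2)/(XY+YZ) ≈ 334.3.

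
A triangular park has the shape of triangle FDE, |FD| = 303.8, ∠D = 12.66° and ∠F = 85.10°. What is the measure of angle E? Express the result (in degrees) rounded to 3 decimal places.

The third angle is ∠E = 180° − ∠F − ∠D = 82.24°.

82.240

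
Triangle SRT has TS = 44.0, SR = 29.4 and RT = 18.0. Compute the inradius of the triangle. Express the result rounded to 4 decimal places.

Semiperimeter s = (18 + 44 + 29.4)/2 = 45.7.
Heron's formula: area = √(45.7·27.7·1.7·16.3) ≈ 187.29.
Inradius = area/s = 187.29/45.7 ≈ 4.0983.

4.0983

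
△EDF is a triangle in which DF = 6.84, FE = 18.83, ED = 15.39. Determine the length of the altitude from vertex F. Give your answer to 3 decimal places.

6.440

Semiperimeter s = (6.84 + 18.83 + 15.39)/2 = 20.53.
Heron's formula: area = √(20.53·13.69·1.7·5.14) ≈ 49.557.
The altitude from F has length 2·area/ED ≈ 6.4401.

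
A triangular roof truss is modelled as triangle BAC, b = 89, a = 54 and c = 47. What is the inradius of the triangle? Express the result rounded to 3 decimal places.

Semiperimeter s = (89 + 54 + 47)/2 = 95.
Heron's formula: area = √(95·6·41·48) ≈ 1059.1.
Inradius = area/s = 1059.1/95 ≈ 11.149.

r ≈ 11.149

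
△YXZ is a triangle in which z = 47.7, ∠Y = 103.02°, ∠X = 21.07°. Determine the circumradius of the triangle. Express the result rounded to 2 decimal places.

The third angle is ∠Z = 180° − ∠Y − ∠X = 55.91°.
Law of sines: y = z·sin Y/sin Z ≈ 56.117.
Law of sines: x = z·sin X/sin Z ≈ 20.707.
Circumradius = z/(2 sin Z) ≈ 28.799.

28.80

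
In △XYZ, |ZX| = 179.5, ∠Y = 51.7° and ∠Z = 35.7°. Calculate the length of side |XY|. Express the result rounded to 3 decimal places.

The third angle is ∠X = 180° − ∠Y − ∠Z = 92.60°.
Law of sines: |XY| = |ZX|·sin Z/sin Y ≈ 133.47.

133.472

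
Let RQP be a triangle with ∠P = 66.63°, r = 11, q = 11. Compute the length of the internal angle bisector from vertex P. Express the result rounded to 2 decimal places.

By the law of cosines, p² = r² + q² − 2·r·q·cos P = 146.01, so p ≈ 12.083.
The bisector from P has length 2·r·q·cos(∠P/2)/(r+q) ≈ 9.1923.

t_P ≈ 9.19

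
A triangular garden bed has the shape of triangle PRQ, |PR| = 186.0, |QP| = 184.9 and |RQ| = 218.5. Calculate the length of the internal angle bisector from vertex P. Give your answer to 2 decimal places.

By the law of cosines, cos P = (|QP|² + |PR|² − |RQ|²) / (2·|QP|·|PR|) ≈ 0.30592, so ∠P ≈ 1.260 rad.
The bisector from P has length 2·|QP|·|PR|·cos(∠P/2)/(|QP|+|PR|) ≈ 149.85.

t_P ≈ 149.85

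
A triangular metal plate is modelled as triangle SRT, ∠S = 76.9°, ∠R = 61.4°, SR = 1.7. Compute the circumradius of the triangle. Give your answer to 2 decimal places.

The third angle is ∠T = 180° − ∠S − ∠R = 41.70°.
Law of sines: RT = SR·sin S/sin T ≈ 2.489.
Law of sines: TS = SR·sin R/sin T ≈ 2.2437.
Circumradius = SR/(2 sin T) ≈ 1.2778.

1.28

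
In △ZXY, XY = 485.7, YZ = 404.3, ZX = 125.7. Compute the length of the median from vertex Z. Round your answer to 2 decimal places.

175.08

Median from Z: ½√(2·YZ² + 2·ZX² − XY²) ≈ 175.08.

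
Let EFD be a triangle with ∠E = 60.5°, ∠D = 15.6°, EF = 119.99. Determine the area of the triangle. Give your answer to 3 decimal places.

area ≈ 22616.556

The third angle is ∠F = 180° − ∠D − ∠E = 103.90°.
Law of sines: FD = EF·sin E/sin D ≈ 388.35.
Law of sines: DE = EF·sin F/sin D ≈ 433.13.
Area = ½·EF·FD·sin F ≈ 22617.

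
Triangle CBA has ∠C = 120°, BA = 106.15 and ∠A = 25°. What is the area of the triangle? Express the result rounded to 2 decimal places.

The third angle is ∠B = 180° − ∠A − ∠C = 35.00°.
Law of sines: AC = BA·sin B/sin C ≈ 70.304.
Law of sines: CB = BA·sin A/sin C ≈ 51.801.
Area = ½·BA·AC·sin A ≈ 1577.

area ≈ 1576.95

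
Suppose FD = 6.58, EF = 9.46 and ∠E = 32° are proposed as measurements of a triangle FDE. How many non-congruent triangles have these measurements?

2

EF·sin E = 9.46·sin(32°) ≈ 5.013.
Since EF sin E < FD < EF (5.013 < 6.58 < 9.46), two triangles exist.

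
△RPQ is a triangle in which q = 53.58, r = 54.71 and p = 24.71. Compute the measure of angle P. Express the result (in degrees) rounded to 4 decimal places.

∠P ≈ 26.3537°

By the law of cosines, cos P = (q² + r² − p²) / (2·q·r) ≈ 0.89607, so ∠P ≈ 26.35°.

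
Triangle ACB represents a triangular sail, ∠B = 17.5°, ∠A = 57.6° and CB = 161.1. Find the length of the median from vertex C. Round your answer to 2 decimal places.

The third angle is ∠C = 180° − ∠B − ∠A = 104.90°.
Law of sines: BA = CB·sin C/sin A ≈ 184.39.
Law of sines: AC = CB·sin B/sin A ≈ 57.375.
Median from C: ½√(2·AC² + 2·CB² − BA²) ≈ 78.249.

m_C ≈ 78.25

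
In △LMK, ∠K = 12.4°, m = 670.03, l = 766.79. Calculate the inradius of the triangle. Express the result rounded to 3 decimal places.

By the law of cosines, k² = l² + m² − 2·l·m·cos K = 33333, so k ≈ 182.57.
Area = ½·l·m·sin K ≈ 55163.
Semiperimeter s = (766.79+670.03+182.57)/2 = 809.7.
Inradius = area/s = 55163/809.7 ≈ 68.127.

r ≈ 68.127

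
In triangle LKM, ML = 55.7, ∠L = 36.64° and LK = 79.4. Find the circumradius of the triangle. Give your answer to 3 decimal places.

By the law of cosines, KM² = ML² + LK² − 2·ML·LK·cos L = 2309.5, so KM ≈ 48.057.
Area = ½·ML·LK·sin L ≈ 1319.7.
Circumradius = KM/(2 sin L) ≈ 40.263.

40.263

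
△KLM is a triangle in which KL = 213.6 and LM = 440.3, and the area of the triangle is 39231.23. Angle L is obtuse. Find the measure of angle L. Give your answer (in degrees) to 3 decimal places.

From area = ½·KL·LM·sin L, we get sin L = 2·area/(KL·LM) ≈ 0.83428.
Taking the obtuse solution, ∠L ≈ 123.46°.

∠L ≈ 123.459°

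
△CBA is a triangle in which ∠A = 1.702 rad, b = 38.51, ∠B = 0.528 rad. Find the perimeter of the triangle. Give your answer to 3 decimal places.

perimeter ≈ 174.714

The third angle is ∠C = π − ∠B − ∠A = 0.912 rad.
Law of sines: c = b·sin C/sin B ≈ 60.423.
Law of sines: a = b·sin A/sin B ≈ 75.781.
Semiperimeter s = (60.423+38.51+75.781)/2 = 87.357.
Perimeter = 60.423 + 38.51 + 75.781 = 174.71.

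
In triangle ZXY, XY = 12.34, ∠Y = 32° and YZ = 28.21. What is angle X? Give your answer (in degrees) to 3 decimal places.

By the law of cosines, ZX² = XY² + YZ² − 2·XY·YZ·cos Y = 357.65, so ZX ≈ 18.912.
Law of cosines again: cos X = (ZX² + XY² − YZ²)/(2·ZX·XY) ≈ -0.61250, so ∠X ≈ 127.77°.

127.771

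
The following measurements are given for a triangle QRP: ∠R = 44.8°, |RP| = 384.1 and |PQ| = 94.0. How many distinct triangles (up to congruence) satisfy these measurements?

|RP|·sin R = 384.1·sin(44.8°) ≈ 270.7.
Since |PQ| = 94.0 < 270.7 = |RP| sin R, no triangle exists.

0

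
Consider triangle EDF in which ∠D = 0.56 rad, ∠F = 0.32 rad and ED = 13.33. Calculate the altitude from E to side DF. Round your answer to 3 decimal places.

The third angle is ∠E = π − ∠D − ∠F = 2.262 rad.
Law of sines: DF = ED·sin E/sin F ≈ 32.661.
Law of sines: FE = ED·sin D/sin F ≈ 22.509.
Area = ½·ED·DF·sin D ≈ 115.63.
The altitude from E has length 2·area/DF ≈ 7.0807.

7.081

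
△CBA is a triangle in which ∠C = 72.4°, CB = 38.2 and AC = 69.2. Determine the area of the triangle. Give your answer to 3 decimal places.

Area = ½·AC·CB·sin C ≈ 1259.9.

area ≈ 1259.851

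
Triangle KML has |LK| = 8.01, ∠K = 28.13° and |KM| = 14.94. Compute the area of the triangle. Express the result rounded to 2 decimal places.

Area = ½·|LK|·|KM|·sin K ≈ 28.21.

area ≈ 28.21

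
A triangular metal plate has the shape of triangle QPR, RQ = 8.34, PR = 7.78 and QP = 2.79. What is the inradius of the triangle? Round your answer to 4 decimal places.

Semiperimeter s = (7.78 + 8.34 + 2.79)/2 = 9.455.
Heron's formula: area = √(9.455·1.675·1.115·6.665) ≈ 10.849.
Inradius = area/s = 10.849/9.455 ≈ 1.1474.

1.1474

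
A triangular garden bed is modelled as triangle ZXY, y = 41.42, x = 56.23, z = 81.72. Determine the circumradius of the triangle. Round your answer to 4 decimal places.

By the law of cosines, cos Z = (x² + y² − z²) / (2·x·y) ≈ -0.38658, so ∠Z ≈ 112.74°.
Circumradius = z/(2 sin Z) ≈ 44.304.

44.3044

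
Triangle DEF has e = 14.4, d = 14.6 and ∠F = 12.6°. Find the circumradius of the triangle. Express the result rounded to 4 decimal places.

7.3083

By the law of cosines, f² = d² + e² − 2·d·e·cos F = 10.167, so f ≈ 3.1885.
Area = ½·d·e·sin F ≈ 22.931.
Circumradius = f/(2 sin F) ≈ 7.3083.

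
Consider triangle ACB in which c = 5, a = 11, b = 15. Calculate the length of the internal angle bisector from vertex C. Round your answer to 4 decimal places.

t_C ≈ 12.6055

By the law of cosines, cos C = (b² + a² − c²) / (2·b·a) ≈ 0.97273, so ∠C ≈ 13.41°.
The bisector from C has length 2·b·a·cos(∠C/2)/(b+a) ≈ 12.605.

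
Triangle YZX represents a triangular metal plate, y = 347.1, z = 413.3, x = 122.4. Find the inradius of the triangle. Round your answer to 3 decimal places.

43.761

Semiperimeter s = (347.1 + 413.3 + 122.4)/2 = 441.4.
Heron's formula: area = √(441.4·94.3·28.1·319) ≈ 19316.
Inradius = area/s = 19316/441.4 ≈ 43.761.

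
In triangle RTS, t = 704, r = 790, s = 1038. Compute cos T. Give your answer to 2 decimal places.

By the law of cosines, cos T = (s² + r² − t²) / (2·s·r) ≈ 0.73530, so ∠T ≈ 42.67°.

cos T ≈ 0.74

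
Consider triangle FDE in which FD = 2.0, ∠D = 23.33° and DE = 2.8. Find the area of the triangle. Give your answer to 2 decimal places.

area ≈ 1.11

Area = ½·FD·DE·sin D ≈ 1.1089.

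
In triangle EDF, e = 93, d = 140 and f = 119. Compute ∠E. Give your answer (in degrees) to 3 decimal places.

By the law of cosines, cos E = (d² + f² − e²) / (2·d·f) ≈ 0.75366, so ∠E ≈ 41.09°.

41.091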